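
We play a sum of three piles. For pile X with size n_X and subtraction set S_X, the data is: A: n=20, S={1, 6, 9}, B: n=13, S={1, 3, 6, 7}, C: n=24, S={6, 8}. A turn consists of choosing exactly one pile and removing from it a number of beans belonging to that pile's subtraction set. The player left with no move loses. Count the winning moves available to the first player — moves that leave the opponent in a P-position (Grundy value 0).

5

Pile A, S = {1, 6, 9}:
G(0) = 0
G(1) = mex{0} = 1
G(2) = mex{1} = 0
G(3) = mex{0} = 1
G(4) = mex{1} = 0
G(5) = mex{0} = 1
G(6) = mex{1,0} = 2
G(7) = mex{2,1} = 0
G(8) = mex{0,0} = 1
G(9) = mex{1,1,0} = 2
G(10) = mex{2,0,1} = 3
G(11) = mex{3,1,0} = 2
G(12) = mex{2,2,1} = 0
G(13) = mex{0,0,0} = 1
G(14) = mex{1,1,1} = 0
G(15) = mex{0,2,2} = 1
G(16) = mex{1,3,0} = 2
G(17) = mex{2,2,1} = 0
G(18) = mex{0,0,2} = 1
G(19) = mex{1,1,3} = 0
G(20) = mex{0,0,2} = 1
G_A(20) = 1.
Pile B, S = {1, 3, 6, 7}:
G(0) = 0
G(1) = mex{0} = 1
G(2) = mex{1} = 0
G(3) = mex{0,0} = 1
G(4) = mex{1,1} = 0
G(5) = mex{0,0} = 1
G(6) = mex{1,1,0} = 2
G(7) = mex{2,0,1,0} = 3
G(8) = mex{3,1,0,1} = 2
G(9) = mex{2,2,1,0} = 3
G(10) = mex{3,3,0,1} = 2
G(11) = mex{2,2,1,0} = 3
G(12) = mex{3,3,2,1} = 0
G(13) = mex{0,2,3,2} = 1
G_B(13) = 1.
Pile C, S = {6, 8}:
n :  0  1  2  3  4  5  6  7  8  9 10 11 12 13 14 15 16 17 18 19 20 21 22 23 24
G :  0  0  0  0  0  0  1  1  1  1  1  1  2  2  0  0  0  0  0  0  1  1  1  1  1
G_C(24) = 1.
Combined Grundy value = 1 ⊕ 1 ⊕ 1 = 1.
A winning move leaves total XOR = 0, i.e. changes one component's Grundy value g to g ⊕ X where X is the current total.
Pile A: need g' = 1⊕1 = 0. Options: 20−1→G=0, 20−6→G=0, 20−9→G=2. Hits: 2.
Pile B: need g' = 1⊕1 = 0. Options: 13−1→G=0, 13−3→G=2, 13−6→G=3, 13−7→G=2. Hits: 1.
Pile C: need g' = 1⊕1 = 0. Options: 24−6→G=0, 24−8→G=0. Hits: 2.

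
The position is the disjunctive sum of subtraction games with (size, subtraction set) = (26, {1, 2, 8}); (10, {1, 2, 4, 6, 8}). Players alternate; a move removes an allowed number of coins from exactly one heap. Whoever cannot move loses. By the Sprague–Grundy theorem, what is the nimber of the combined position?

Heap A, S = {1, 2, 8}:
G(0) = 0
G(1) = mex{0} = 1
G(2) = mex{1,0} = 2
G(3) = mex{2,1} = 0
G(4) = mex{0,2} = 1
G(5) = mex{1,0} = 2
G(6) = mex{2,1} = 0
G(7) = mex{0,2} = 1
G(8) = mex{1,0,0} = 2
G(9) = mex{2,1,1} = 0
G(10) = mex{0,2,2} = 1
G(11) = mex{1,0,0} = 2
G(12) = mex{2,1,1} = 0
G(13) = mex{0,2,2} = 1
G(14) = mex{1,0,0} = 2
G(15) = mex{2,1,1} = 0
G(16) = mex{0,2,2} = 1
G(17) = mex{1,0,0} = 2
G(18) = mex{2,1,1} = 0
G(19) = mex{0,2,2} = 1
G(20) = mex{1,0,0} = 2
G(21) = mex{2,1,1} = 0
G(22) = mex{0,2,2} = 1
G(23) = mex{1,0,0} = 2
G(24) = mex{2,1,1} = 0
G(25) = mex{0,2,2} = 1
G(26) = mex{1,0,0} = 2
G_A(26) = 2.
Heap B, S = {1, 2, 4, 6, 8}:
G(0) = 0
G(1) = mex{0} = 1
G(2) = mex{1,0} = 2
G(3) = mex{2,1} = 0
G(4) = mex{0,2,0} = 1
G(5) = mex{1,0,1} = 2
G(6) = mex{2,1,2,0} = 3
G(7) = mex{3,2,0,1} = 4
G(8) = mex{4,3,1,2,0} = 5
G(9) = mex{5,4,2,0,1} = 3
G(10) = mex{3,5,3,1,2} = 0
G_B(10) = 0.
Combined Grundy value = 2 ⊕ 0 = 2.

2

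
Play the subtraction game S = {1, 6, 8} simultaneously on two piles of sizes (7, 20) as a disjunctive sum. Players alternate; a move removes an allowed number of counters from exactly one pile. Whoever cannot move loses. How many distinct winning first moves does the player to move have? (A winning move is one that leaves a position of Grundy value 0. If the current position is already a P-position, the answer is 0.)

2

All piles use S = {1, 6, 8}:
n :  0  1  2  3  4  5  6  7  8  9 10 11 12 13 14 15 16 17 18 19 20
G :  0  1  0  1  0  1  2  0  1  0  1  0  1  2  0  1  0  1  0  1  2
Pile A: G(7) = 0.
Pile B: G(20) = 2.
Combined Grundy value = 0 ⊕ 2 = 2.
A winning move leaves total XOR = 0, i.e. changes one component's Grundy value g to g ⊕ X where X is the current total.
Pile A: need g' = 0⊕2 = 2. Options: 7−1→G=2, 7−6→G=1. Hits: 1.
Pile B: need g' = 2⊕2 = 0. Options: 20−1→G=1, 20−6→G=0, 20−8→G=1. Hits: 1.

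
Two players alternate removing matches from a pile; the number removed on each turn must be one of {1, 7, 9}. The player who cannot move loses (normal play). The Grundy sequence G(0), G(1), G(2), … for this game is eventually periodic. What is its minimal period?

2

n :  0  1  2  3  4  5  6  7  8  9 10 11 12 13 14
G :  0  1  0  1  0  1  0  1  0  1  0  1  0  1  0
G(n+2) = G(n) holds for n = 0,…,8 (a full window of length max(S) = 9), so the sequence is purely periodic with period 2.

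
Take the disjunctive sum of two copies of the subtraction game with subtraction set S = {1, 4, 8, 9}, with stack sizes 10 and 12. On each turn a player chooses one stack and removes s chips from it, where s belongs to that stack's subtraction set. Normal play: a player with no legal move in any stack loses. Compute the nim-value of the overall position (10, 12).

3

All stacks use S = {1, 4, 8, 9}:
G(0) = 0
G(1) = mex{0} = 1
G(2) = mex{1} = 0
G(3) = mex{0} = 1
G(4) = mex{1,0} = 2
G(5) = mex{2,1} = 0
G(6) = mex{0,0} = 1
G(7) = mex{1,1} = 0
G(8) = mex{0,2,0} = 1
G(9) = mex{1,0,1,0} = 2
G(10) = mex{2,1,0,1} = 3
G(11) = mex{3,0,1,0} = 2
G(12) = mex{2,1,2,1} = 0
Stack A: G(10) = 3.
Stack B: G(12) = 0.
Combined Grundy value = 3 ⊕ 0 = 3.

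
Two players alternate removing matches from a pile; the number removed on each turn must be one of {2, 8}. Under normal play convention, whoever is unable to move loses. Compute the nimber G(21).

0

G(0) = 0
G(1) = mex{} = 0
G(2) = mex{0} = 1
G(3) = mex{0} = 1
G(4) = mex{1} = 0
G(5) = mex{1} = 0
G(6) = mex{0} = 1
G(7) = mex{0} = 1
G(8) = mex{1,0} = 2
G(9) = mex{1,0} = 2
G(10) = mex{2,1} = 0
G(11) = mex{2,1} = 0
G(12) = mex{0,0} = 1
G(13) = mex{0,0} = 1
G(14) = mex{1,1} = 0
G(15) = mex{1,1} = 0
G(16) = mex{0,2} = 1
G(17) = mex{0,2} = 1
G(18) = mex{1,0} = 2
G(19) = mex{1,0} = 2
G(20) = mex{2,1} = 0
G(21) = mex{2,1} = 0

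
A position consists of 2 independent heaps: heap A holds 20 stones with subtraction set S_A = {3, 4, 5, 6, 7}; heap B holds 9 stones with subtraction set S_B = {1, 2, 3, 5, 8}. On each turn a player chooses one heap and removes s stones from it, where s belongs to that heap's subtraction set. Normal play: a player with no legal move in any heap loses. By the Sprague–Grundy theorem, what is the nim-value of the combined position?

Heap A, S = {3, 4, 5, 6, 7}:
n :  0  1  2  3  4  5  6  7  8  9 10 11 12 13 14 15 16 17 18 19 20
G :  0  0  0  1  1  1  2  2  2  3  0  0  0  1  1  1  2  2  2  3  0
G_A(20) = 0.
Heap B, S = {1, 2, 3, 5, 8}:
G(0) = 0
G(1) = mex{0} = 1
G(2) = mex{1,0} = 2
G(3) = mex{2,1,0} = 3
G(4) = mex{3,2,1} = 0
G(5) = mex{0,3,2,0} = 1
G(6) = mex{1,0,3,1} = 2
G(7) = mex{2,1,0,2} = 3
G(8) = mex{3,2,1,3,0} = 4
G(9) = mex{4,3,2,0,1} = 5
G_B(9) = 5.
Combined Grundy value = 0 ⊕ 5 = 5.

5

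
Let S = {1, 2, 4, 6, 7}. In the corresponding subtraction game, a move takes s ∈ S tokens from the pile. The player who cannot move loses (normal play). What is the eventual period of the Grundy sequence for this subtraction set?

n :  0  1  2  3  4  5  6  7  8  9 10 11 12 13 14 15 16 17
G :  0  1  2  0  1  2  3  4  0  1  2  0  1  2  3  4  0  1
G(n+8) = G(n) holds for n = 0,…,6 (a full window of length max(S) = 7), so the sequence is purely periodic with period 8.

8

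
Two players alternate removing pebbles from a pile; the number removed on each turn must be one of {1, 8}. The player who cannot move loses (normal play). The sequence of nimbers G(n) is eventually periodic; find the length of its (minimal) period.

9

n :  0  1  2  3  4  5  6  7  8  9 10 11 12 13 14 15 16 17 18 19
G :  0  1  0  1  0  1  0  1  2  0  1  0  1  0  1  0  1  2  0  1
G(n+9) = G(n) holds for n = 0,…,7 (a full window of length max(S) = 8), so the sequence is purely periodic with period 9.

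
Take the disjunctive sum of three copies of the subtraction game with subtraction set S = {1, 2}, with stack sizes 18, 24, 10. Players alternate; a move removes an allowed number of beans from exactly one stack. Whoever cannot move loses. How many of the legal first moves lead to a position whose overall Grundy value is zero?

3

All stacks use S = {1, 2}:
G(0) = 0
G(1) = mex{0} = 1
G(2) = mex{1,0} = 2
G(3) = mex{2,1} = 0
G(4) = mex{0,2} = 1
G(5) = mex{1,0} = 2
G(6) = mex{2,1} = 0
G(7) = mex{0,2} = 1
G(8) = mex{1,0} = 2
G(9) = mex{2,1} = 0
G(10) = mex{0,2} = 1
G(11) = mex{1,0} = 2
G(12) = mex{2,1} = 0
G(13) = mex{0,2} = 1
G(14) = mex{1,0} = 2
G(15) = mex{2,1} = 0
G(16) = mex{0,2} = 1
G(17) = mex{1,0} = 2
G(18) = mex{2,1} = 0
G(19) = mex{0,2} = 1
G(20) = mex{1,0} = 2
G(21) = mex{2,1} = 0
G(22) = mex{0,2} = 1
G(23) = mex{1,0} = 2
G(24) = mex{2,1} = 0
Stack A: G(18) = 0.
Stack B: G(24) = 0.
Stack C: G(10) = 1.
Combined Grundy value = 0 ⊕ 0 ⊕ 1 = 1.
A winning move leaves total XOR = 0, i.e. changes one component's Grundy value g to g ⊕ X where X is the current total.
Stack A: need g' = 0⊕1 = 1. Options: 18−1→G=2, 18−2→G=1. Hits: 1.
Stack B: need g' = 0⊕1 = 1. Options: 24−1→G=2, 24−2→G=1. Hits: 1.
Stack C: need g' = 1⊕1 = 0. Options: 10−1→G=0, 10−2→G=2. Hits: 1.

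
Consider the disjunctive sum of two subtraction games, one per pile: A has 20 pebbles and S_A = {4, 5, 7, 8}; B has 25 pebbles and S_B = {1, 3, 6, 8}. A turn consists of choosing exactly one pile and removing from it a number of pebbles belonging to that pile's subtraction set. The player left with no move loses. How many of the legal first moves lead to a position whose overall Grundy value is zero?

2

Pile A, S = {4, 5, 7, 8}:
G(0) = 0
G(1) = mex{} = 0
G(2) = mex{} = 0
G(3) = mex{} = 0
G(4) = mex{0} = 1
G(5) = mex{0,0} = 1
G(6) = mex{0,0} = 1
G(7) = mex{0,0,0} = 1
G(8) = mex{1,0,0,0} = 2
G(9) = mex{1,1,0,0} = 2
G(10) = mex{1,1,0,0} = 2
G(11) = mex{1,1,1,0} = 2
G(12) = mex{2,1,1,1} = 0
G(13) = mex{2,2,1,1} = 0
G(14) = mex{2,2,1,1} = 0
G(15) = mex{2,2,2,1} = 0
G(16) = mex{0,2,2,2} = 1
G(17) = mex{0,0,2,2} = 1
G(18) = mex{0,0,2,2} = 1
G(19) = mex{0,0,0,2} = 1
G(20) = mex{1,0,0,0} = 2
G_A(20) = 2.
Pile B, S = {1, 3, 6, 8}:
G(0) = 0
G(1) = mex{0} = 1
G(2) = mex{1} = 0
G(3) = mex{0,0} = 1
G(4) = mex{1,1} = 0
G(5) = mex{0,0} = 1
G(6) = mex{1,1,0} = 2
G(7) = mex{2,0,1} = 3
G(8) = mex{3,1,0,0} = 2
G(9) = mex{2,2,1,1} = 0
G(10) = mex{0,3,0,0} = 1
G(11) = mex{1,2,1,1} = 0
G(12) = mex{0,0,2,0} = 1
G(13) = mex{1,1,3,1} = 0
G(14) = mex{0,0,2,2} = 1
G(15) = mex{1,1,0,3} = 2
G(16) = mex{2,0,1,2} = 3
G(17) = mex{3,1,0,0} = 2
G(18) = mex{2,2,1,1} = 0
G(19) = mex{0,3,0,0} = 1
G(20) = mex{1,2,1,1} = 0
G(21) = mex{0,0,2,0} = 1
G(22) = mex{1,1,3,1} = 0
G(23) = mex{0,0,2,2} = 1
G(24) = mex{1,1,0,3} = 2
G(25) = mex{2,0,1,2} = 3
G_B(25) = 3.
Combined Grundy value = 2 ⊕ 3 = 1.
A winning move leaves total XOR = 0, i.e. changes one component's Grundy value g to g ⊕ X where X is the current total.
Pile A: need g' = 2⊕1 = 3. Options: 20−4→G=1, 20−5→G=0, 20−7→G=0, 20−8→G=0. Hits: 0.
Pile B: need g' = 3⊕1 = 2. Options: 25−1→G=2, 25−3→G=0, 25−6→G=1, 25−8→G=2. Hits: 2.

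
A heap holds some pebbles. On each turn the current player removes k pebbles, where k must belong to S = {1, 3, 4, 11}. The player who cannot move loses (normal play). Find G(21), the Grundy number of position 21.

G(0) = 0
G(1) = mex{0} = 1
G(2) = mex{1} = 0
G(3) = mex{0,0} = 1
G(4) = mex{1,1,0} = 2
G(5) = mex{2,0,1} = 3
G(6) = mex{3,1,0} = 2
G(7) = mex{2,2,1} = 0
G(8) = mex{0,3,2} = 1
G(9) = mex{1,2,3} = 0
G(10) = mex{0,0,2} = 1
G(11) = mex{1,1,0,0} = 2
G(12) = mex{2,0,1,1} = 3
G(13) = mex{3,1,0,0} = 2
G(14) = mex{2,2,1,1} = 0
G(15) = mex{0,3,2,2} = 1
G(16) = mex{1,2,3,3} = 0
G(17) = mex{0,0,2,2} = 1
G(18) = mex{1,1,0,0} = 2
G(19) = mex{2,0,1,1} = 3
G(20) = mex{3,1,0,0} = 2
G(21) = mex{2,2,1,1} = 0

0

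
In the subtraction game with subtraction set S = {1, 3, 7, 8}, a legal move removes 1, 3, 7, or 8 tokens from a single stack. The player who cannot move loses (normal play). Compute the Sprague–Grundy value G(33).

G(0) = 0
G(1) = mex{0} = 1
G(2) = mex{1} = 0
G(3) = mex{0,0} = 1
G(4) = mex{1,1} = 0
G(5) = mex{0,0} = 1
G(6) = mex{1,1} = 0
G(7) = mex{0,0,0} = 1
G(8) = mex{1,1,1,0} = 2
G(9) = mex{2,0,0,1} = 3
G(10) = mex{3,1,1,0} = 2
G(11) = mex{2,2,0,1} = 3
G(12) = mex{3,3,1,0} = 2
G(13) = mex{2,2,0,1} = 3
G(14) = mex{3,3,1,0} = 2
G(15) = mex{2,2,2,1} = 0
G(16) = mex{0,3,3,2} = 1
G(17) = mex{1,2,2,3} = 0
G(18) = mex{0,0,3,2} = 1
G(19) = mex{1,1,2,3} = 0
G(20) = mex{0,0,3,2} = 1
G(21) = mex{1,1,2,3} = 0
G(22) = mex{0,0,0,2} = 1
G(23) = mex{1,1,1,0} = 2
G(24) = mex{2,0,0,1} = 3
G(25) = mex{3,1,1,0} = 2
G(26) = mex{2,2,0,1} = 3
G(27) = mex{3,3,1,0} = 2
G(28) = mex{2,2,0,1} = 3
G(29) = mex{3,3,1,0} = 2
G(30) = mex{2,2,2,1} = 0
G(31) = mex{0,3,3,2} = 1
G(32) = mex{1,2,2,3} = 0
G(33) = mex{0,0,3,2} = 1

1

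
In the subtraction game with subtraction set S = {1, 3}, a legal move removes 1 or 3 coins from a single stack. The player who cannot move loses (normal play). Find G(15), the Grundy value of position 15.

1

G(0) = 0
G(1) = mex{0} = 1
G(2) = mex{1} = 0
G(3) = mex{0,0} = 1
G(4) = mex{1,1} = 0
G(5) = mex{0,0} = 1
G(6) = mex{1,1} = 0
G(7) = mex{0,0} = 1
G(8) = mex{1,1} = 0
G(9) = mex{0,0} = 1
G(10) = mex{1,1} = 0
G(11) = mex{0,0} = 1
G(12) = mex{1,1} = 0
G(13) = mex{0,0} = 1
G(14) = mex{1,1} = 0
G(15) = mex{0,0} = 1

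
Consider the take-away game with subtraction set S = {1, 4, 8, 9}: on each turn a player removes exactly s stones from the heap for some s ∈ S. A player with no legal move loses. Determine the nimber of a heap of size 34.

n :  0  1  2  3  4  5  6  7  8  9 10 11 12 13 14 15 16 17 18 19 20 21 22 23 24 25 26 27 28 29 30 31 32 33 34
G :  0  1  0  1  2  0  1  0  1  2  3  2  0  1  2  3  2  0  1  0  1  2  0  1  0  1  2  3  2  0  1  2  3  2  0

0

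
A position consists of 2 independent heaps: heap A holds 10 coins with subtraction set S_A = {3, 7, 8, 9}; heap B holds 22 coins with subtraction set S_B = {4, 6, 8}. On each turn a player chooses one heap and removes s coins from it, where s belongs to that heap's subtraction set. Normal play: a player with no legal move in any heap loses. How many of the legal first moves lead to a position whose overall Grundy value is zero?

Heap A, S = {3, 7, 8, 9}:
G(0) = 0
G(1) = mex{} = 0
G(2) = mex{} = 0
G(3) = mex{0} = 1
G(4) = mex{0} = 1
G(5) = mex{0} = 1
G(6) = mex{1} = 0
G(7) = mex{1,0} = 2
G(8) = mex{1,0,0} = 2
G(9) = mex{0,0,0,0} = 1
G(10) = mex{2,1,0,0} = 3
G_A(10) = 3.
Heap B, S = {4, 6, 8}:
n :  0  1  2  3  4  5  6  7  8  9 10 11 12 13 14 15 16 17 18 19 20 21 22
G :  0  0  0  0  1  1  1  1  2  2  2  2  0  0  0  0  1  1  1  1  2  2  2
G_B(22) = 2.
Combined Grundy value = 3 ⊕ 2 = 1.
A winning move leaves total XOR = 0, i.e. changes one component's Grundy value g to g ⊕ X where X is the current total.
Heap A: need g' = 3⊕1 = 2. Options: 10−3→G=2, 10−7→G=1, 10−8→G=0, 10−9→G=0. Hits: 1.
Heap B: need g' = 2⊕1 = 3. Options: 22−4→G=1, 22−6→G=1, 22−8→G=0. Hits: 0.

1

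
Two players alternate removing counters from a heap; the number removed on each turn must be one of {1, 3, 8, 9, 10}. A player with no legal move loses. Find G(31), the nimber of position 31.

G(0) = 0
G(1) = mex{0} = 1
G(2) = mex{1} = 0
G(3) = mex{0,0} = 1
G(4) = mex{1,1} = 0
G(5) = mex{0,0} = 1
G(6) = mex{1,1} = 0
G(7) = mex{0,0} = 1
G(8) = mex{1,1,0} = 2
G(9) = mex{2,0,1,0} = 3
G(10) = mex{3,1,0,1,0} = 2
G(11) = mex{2,2,1,0,1} = 3
G(12) = mex{3,3,0,1,0} = 2
G(13) = mex{2,2,1,0,1} = 3
G(14) = mex{3,3,0,1,0} = 2
G(15) = mex{2,2,1,0,1} = 3
G(16) = mex{3,3,2,1,0} = 4
G(17) = mex{4,2,3,2,1} = 0
G(18) = mex{0,3,2,3,2} = 1
G(19) = mex{1,4,3,2,3} = 0
G(20) = mex{0,0,2,3,2} = 1
G(21) = mex{1,1,3,2,3} = 0
G(22) = mex{0,0,2,3,2} = 1
G(23) = mex{1,1,3,2,3} = 0
G(24) = mex{0,0,4,3,2} = 1
G(25) = mex{1,1,0,4,3} = 2
G(26) = mex{2,0,1,0,4} = 3
G(27) = mex{3,1,0,1,0} = 2
G(28) = mex{2,2,1,0,1} = 3
G(29) = mex{3,3,0,1,0} = 2
G(30) = mex{2,2,1,0,1} = 3
G(31) = mex{3,3,0,1,0} = 2

2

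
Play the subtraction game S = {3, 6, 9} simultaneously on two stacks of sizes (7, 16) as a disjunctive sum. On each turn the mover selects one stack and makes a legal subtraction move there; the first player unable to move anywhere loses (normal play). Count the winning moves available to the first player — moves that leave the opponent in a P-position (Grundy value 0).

All stacks use S = {3, 6, 9}:
n :  0  1  2  3  4  5  6  7  8  9 10 11 12 13 14 15 16
G :  0  0  0  1  1  1  2  2  2  3  3  3  0  0  0  1  1
Stack A: G(7) = 2.
Stack B: G(16) = 1.
Combined Grundy value = 2 ⊕ 1 = 3.
A winning move leaves total XOR = 0, i.e. changes one component's Grundy value g to g ⊕ X where X is the current total.
Stack A: need g' = 2⊕3 = 1. Options: 7−3→G=1, 7−6→G=0. Hits: 1.
Stack B: need g' = 1⊕3 = 2. Options: 16−3→G=0, 16−6→G=3, 16−9→G=2. Hits: 1.

2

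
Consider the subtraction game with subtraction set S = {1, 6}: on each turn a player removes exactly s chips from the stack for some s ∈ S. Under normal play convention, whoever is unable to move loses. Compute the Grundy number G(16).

G(0) = 0
G(1) = mex{0} = 1
G(2) = mex{1} = 0
G(3) = mex{0} = 1
G(4) = mex{1} = 0
G(5) = mex{0} = 1
G(6) = mex{1,0} = 2
G(7) = mex{2,1} = 0
G(8) = mex{0,0} = 1
G(9) = mex{1,1} = 0
G(10) = mex{0,0} = 1
G(11) = mex{1,1} = 0
G(12) = mex{0,2} = 1
G(13) = mex{1,0} = 2
G(14) = mex{2,1} = 0
G(15) = mex{0,0} = 1
G(16) = mex{1,1} = 0

0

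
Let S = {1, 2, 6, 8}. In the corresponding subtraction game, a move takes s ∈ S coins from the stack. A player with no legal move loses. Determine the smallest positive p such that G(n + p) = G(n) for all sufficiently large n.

7

n :  0  1  2  3  4  5  6  7  8  9 10 11 12 13 14 15 16
G :  0  1  2  0  1  2  3  0  1  2  0  1  2  3  0  1  2
G(n+7) = G(n) holds for n = 0,…,7 (a full window of length max(S) = 8), so the sequence is purely periodic with period 7.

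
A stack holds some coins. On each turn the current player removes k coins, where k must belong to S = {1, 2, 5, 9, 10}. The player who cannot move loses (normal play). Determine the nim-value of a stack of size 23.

n :  0  1  2  3  4  5  6  7  8  9 10 11 12 13 14 15 16 17 18 19 20 21 22 23
G :  0  1  2  0  1  2  0  1  2  3  4  5  3  4  0  1  2  0  1  2  0  1  2  3

3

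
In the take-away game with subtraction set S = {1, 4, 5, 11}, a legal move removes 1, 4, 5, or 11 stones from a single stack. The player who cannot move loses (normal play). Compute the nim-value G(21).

3

G(0) = 0
G(1) = mex{0} = 1
G(2) = mex{1} = 0
G(3) = mex{0} = 1
G(4) = mex{1,0} = 2
G(5) = mex{2,1,0} = 3
G(6) = mex{3,0,1} = 2
G(7) = mex{2,1,0} = 3
G(8) = mex{3,2,1} = 0
G(9) = mex{0,3,2} = 1
G(10) = mex{1,2,3} = 0
G(11) = mex{0,3,2,0} = 1
G(12) = mex{1,0,3,1} = 2
G(13) = mex{2,1,0,0} = 3
G(14) = mex{3,0,1,1} = 2
G(15) = mex{2,1,0,2} = 3
G(16) = mex{3,2,1,3} = 0
G(17) = mex{0,3,2,2} = 1
G(18) = mex{1,2,3,3} = 0
G(19) = mex{0,3,2,0} = 1
G(20) = mex{1,0,3,1} = 2
G(21) = mex{2,1,0,0} = 3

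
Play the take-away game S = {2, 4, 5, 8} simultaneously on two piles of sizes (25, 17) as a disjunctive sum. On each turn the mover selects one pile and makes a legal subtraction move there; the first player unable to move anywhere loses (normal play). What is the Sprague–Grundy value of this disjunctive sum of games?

All piles use S = {2, 4, 5, 8}:
n :  0  1  2  3  4  5  6  7  8  9 10 11 12 13 14 15 16 17 18 19 20 21 22 23 24 25
G :  0  0  1  1  2  2  3  0  4  1  0  2  1  0  2  1  0  2  1  0  2  1  0  2  1  0
Pile A: G(25) = 0.
Pile B: G(17) = 2.
Combined Grundy value = 0 ⊕ 2 = 2.

2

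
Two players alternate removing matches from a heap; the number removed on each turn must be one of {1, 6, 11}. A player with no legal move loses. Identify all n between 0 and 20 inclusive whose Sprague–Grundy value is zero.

n :  0  1  2  3  4  5  6  7  8  9 10 11 12 13 14 15 16 17 18 19 20
G :  0  1  0  1  0  1  2  0  1  0  1  2  0  1  0  1  0  1  2  0  1
P-positions are exactly the n with G(n) = 0.

0, 2, 4, 7, 9, 12, 14, 16, 19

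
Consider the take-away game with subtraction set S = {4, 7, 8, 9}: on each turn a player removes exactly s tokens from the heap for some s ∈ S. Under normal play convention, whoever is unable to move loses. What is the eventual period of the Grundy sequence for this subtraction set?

n :  0  1  2  3  4  5  6  7  8  9 10 11 12 13 14 15 16 17 18 19 20 21 22 23 24 25 26 27
G :  0  0  0  0  1  1  1  1  2  2  2  2  3  0  0  0  0  1  1  1  1  2  2  2  2  3  0  0
G(n+13) = G(n) holds for n = 0,…,8 (a full window of length max(S) = 9), so the sequence is purely periodic with period 13.

13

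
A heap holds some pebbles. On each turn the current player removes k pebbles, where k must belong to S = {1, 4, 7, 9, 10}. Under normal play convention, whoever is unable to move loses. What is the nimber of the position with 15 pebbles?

n :  0  1  2  3  4  5  6  7  8  9 10 11 12 13 14 15
G :  0  1  0  1  2  0  1  2  0  1  2  3  2  0  1  2

2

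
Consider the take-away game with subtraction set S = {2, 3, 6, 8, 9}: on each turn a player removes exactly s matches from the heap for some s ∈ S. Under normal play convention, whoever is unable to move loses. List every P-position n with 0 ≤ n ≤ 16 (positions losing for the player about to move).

n :  0  1  2  3  4  5  6  7  8  9 10 11 12 13 14 15 16
G :  0  0  1  1  2  0  3  1  2  2  3  3  0  4  1  5  0
P-positions are exactly the n with G(n) = 0.

0, 1, 5, 12, 16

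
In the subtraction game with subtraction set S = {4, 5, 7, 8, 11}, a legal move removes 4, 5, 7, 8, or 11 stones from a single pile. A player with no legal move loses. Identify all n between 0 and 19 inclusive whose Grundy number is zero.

0, 1, 2, 3, 15, 16, 17, 18

n :  0  1  2  3  4  5  6  7  8  9 10 11 12 13 14 15 16 17 18 19
G :  0  0  0  0  1  1  1  1  2  2  2  2  3  3  3  0  0  0  0  1
P-positions are exactly the n with G(n) = 0.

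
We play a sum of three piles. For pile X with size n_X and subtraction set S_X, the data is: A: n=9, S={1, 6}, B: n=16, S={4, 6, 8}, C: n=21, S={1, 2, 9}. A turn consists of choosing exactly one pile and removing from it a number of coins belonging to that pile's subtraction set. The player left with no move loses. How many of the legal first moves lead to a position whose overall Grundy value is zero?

0

Pile A, S = {1, 6}:
n : 0 1 2 3 4 5 6 7 8 9
G : 0 1 0 1 0 1 2 0 1 0
G_A(9) = 0.
Pile B, S = {4, 6, 8}:
G(0) = 0
G(1) = mex{} = 0
G(2) = mex{} = 0
G(3) = mex{} = 0
G(4) = mex{0} = 1
G(5) = mex{0} = 1
G(6) = mex{0,0} = 1
G(7) = mex{0,0} = 1
G(8) = mex{1,0,0} = 2
G(9) = mex{1,0,0} = 2
G(10) = mex{1,1,0} = 2
G(11) = mex{1,1,0} = 2
G(12) = mex{2,1,1} = 0
G(13) = mex{2,1,1} = 0
G(14) = mex{2,2,1} = 0
G(15) = mex{2,2,1} = 0
G(16) = mex{0,2,2} = 1
G_B(16) = 1.
Pile C, S = {1, 2, 9}:
n :  0  1  2  3  4  5  6  7  8  9 10 11 12 13 14 15 16 17 18 19 20 21
G :  0  1  2  0  1  2  0  1  2  3  0  1  2  0  1  2  0  1  2  3  0  1
G_C(21) = 1.
Combined Grundy value = 0 ⊕ 1 ⊕ 1 = 0.
A winning move leaves total XOR = 0, i.e. changes one component's Grundy value g to g ⊕ X where X is the current total.
Pile A: target g' = 0⊕0 = 0, but every legal move changes the Grundy value (mex property), so 0 moves.
Pile B: target g' = 1⊕0 = 1, but every legal move changes the Grundy value (mex property), so 0 moves.
Pile C: target g' = 1⊕0 = 1, but every legal move changes the Grundy value (mex property), so 0 moves.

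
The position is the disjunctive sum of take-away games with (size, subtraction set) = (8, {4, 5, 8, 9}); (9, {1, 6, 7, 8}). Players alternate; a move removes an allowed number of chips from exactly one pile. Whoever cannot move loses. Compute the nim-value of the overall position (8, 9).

Pile A, S = {4, 5, 8, 9}:
G(0) = 0
G(1) = mex{} = 0
G(2) = mex{} = 0
G(3) = mex{} = 0
G(4) = mex{0} = 1
G(5) = mex{0,0} = 1
G(6) = mex{0,0} = 1
G(7) = mex{0,0} = 1
G(8) = mex{1,0,0} = 2
G_A(8) = 2.
Pile B, S = {1, 6, 7, 8}:
n : 0 1 2 3 4 5 6 7 8 9
G : 0 1 0 1 0 1 2 3 2 3
G_B(9) = 3.
Combined Grundy value = 2 ⊕ 3 = 1.

1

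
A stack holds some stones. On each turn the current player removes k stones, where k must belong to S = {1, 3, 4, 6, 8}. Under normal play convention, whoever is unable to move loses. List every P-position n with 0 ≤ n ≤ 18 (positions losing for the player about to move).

0, 2, 7, 9, 14, 16

n :  0  1  2  3  4  5  6  7  8  9 10 11 12 13 14 15 16 17 18
G :  0  1  0  1  2  3  2  0  1  0  1  2  3  2  0  1  0  1  2
P-positions are exactly the n with G(n) = 0.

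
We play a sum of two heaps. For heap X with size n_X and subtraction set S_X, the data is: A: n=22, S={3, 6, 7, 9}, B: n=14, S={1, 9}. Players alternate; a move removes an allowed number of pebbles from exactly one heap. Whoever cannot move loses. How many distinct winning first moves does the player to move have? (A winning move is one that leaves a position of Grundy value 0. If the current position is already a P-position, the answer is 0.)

Heap A, S = {3, 6, 7, 9}:
n :  0  1  2  3  4  5  6  7  8  9 10 11 12 13 14 15 16 17 18 19 20 21 22
G :  0  0  0  1  1  1  2  2  2  3  3  3  0  0  0  1  1  1  2  2  2  3  3
G_A(22) = 3.
Heap B, S = {1, 9}:
G(0) = 0
G(1) = mex{0} = 1
G(2) = mex{1} = 0
G(3) = mex{0} = 1
G(4) = mex{1} = 0
G(5) = mex{0} = 1
G(6) = mex{1} = 0
G(7) = mex{0} = 1
G(8) = mex{1} = 0
G(9) = mex{0,0} = 1
G(10) = mex{1,1} = 0
G(11) = mex{0,0} = 1
G(12) = mex{1,1} = 0
G(13) = mex{0,0} = 1
G(14) = mex{1,1} = 0
G_B(14) = 0.
Combined Grundy value = 3 ⊕ 0 = 3.
A winning move leaves total XOR = 0, i.e. changes one component's Grundy value g to g ⊕ X where X is the current total.
Heap A: need g' = 3⊕3 = 0. Options: 22−3→G=2, 22−6→G=1, 22−7→G=1, 22−9→G=0. Hits: 1.
Heap B: need g' = 0⊕3 = 3. Options: 14−1→G=1, 14−9→G=1. Hits: 0.

1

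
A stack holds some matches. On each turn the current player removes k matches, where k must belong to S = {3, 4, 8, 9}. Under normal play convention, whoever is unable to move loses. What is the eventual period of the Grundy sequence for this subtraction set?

12

n :  0  1  2  3  4  5  6  7  8  9 10 11 12 13 14 15 16 17 18 19 20 21 22 23 24 25
G :  0  0  0  1  1  1  2  0  2  3  1  3  0  0  0  1  1  1  2  0  2  3  1  3  0  0
G(n+12) = G(n) holds for n = 0,…,8 (a full window of length max(S) = 9), so the sequence is purely periodic with period 12.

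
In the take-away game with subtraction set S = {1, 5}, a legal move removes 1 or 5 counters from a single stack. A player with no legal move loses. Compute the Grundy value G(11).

n :  0  1  2  3  4  5  6  7  8  9 10 11
G :  0  1  0  1  0  1  0  1  0  1  0  1

1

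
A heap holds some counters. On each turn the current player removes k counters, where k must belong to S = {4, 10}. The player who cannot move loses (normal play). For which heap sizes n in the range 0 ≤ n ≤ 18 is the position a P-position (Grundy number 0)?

0, 1, 2, 3, 8, 9, 14, 15, 16, 17

G(0) = 0
G(1) = mex{} = 0
G(2) = mex{} = 0
G(3) = mex{} = 0
G(4) = mex{0} = 1
G(5) = mex{0} = 1
G(6) = mex{0} = 1
G(7) = mex{0} = 1
G(8) = mex{1} = 0
G(9) = mex{1} = 0
G(10) = mex{1,0} = 2
G(11) = mex{1,0} = 2
G(12) = mex{0,0} = 1
G(13) = mex{0,0} = 1
G(14) = mex{2,1} = 0
G(15) = mex{2,1} = 0
G(16) = mex{1,1} = 0
G(17) = mex{1,1} = 0
G(18) = mex{0,0} = 1
P-positions are exactly the n with G(n) = 0.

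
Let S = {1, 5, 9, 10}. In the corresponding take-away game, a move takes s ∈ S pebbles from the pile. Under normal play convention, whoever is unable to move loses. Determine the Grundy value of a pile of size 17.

3

n :  0  1  2  3  4  5  6  7  8  9 10 11 12 13 14 15 16 17
G :  0  1  0  1  0  1  0  1  0  1  2  3  2  3  2  3  2  3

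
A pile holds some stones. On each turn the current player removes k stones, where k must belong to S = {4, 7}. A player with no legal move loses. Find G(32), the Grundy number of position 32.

2

G(0) = 0
G(1) = mex{} = 0
G(2) = mex{} = 0
G(3) = mex{} = 0
G(4) = mex{0} = 1
G(5) = mex{0} = 1
G(6) = mex{0} = 1
G(7) = mex{0,0} = 1
G(8) = mex{1,0} = 2
G(9) = mex{1,0} = 2
G(10) = mex{1,0} = 2
G(11) = mex{1,1} = 0
G(12) = mex{2,1} = 0
G(13) = mex{2,1} = 0
G(14) = mex{2,1} = 0
G(15) = mex{0,2} = 1
G(16) = mex{0,2} = 1
G(17) = mex{0,2} = 1
G(18) = mex{0,0} = 1
G(19) = mex{1,0} = 2
G(20) = mex{1,0} = 2
G(21) = mex{1,0} = 2
G(22) = mex{1,1} = 0
G(23) = mex{2,1} = 0
G(24) = mex{2,1} = 0
G(25) = mex{2,1} = 0
G(26) = mex{0,2} = 1
G(27) = mex{0,2} = 1
G(28) = mex{0,2} = 1
G(29) = mex{0,0} = 1
G(30) = mex{1,0} = 2
G(31) = mex{1,0} = 2
G(32) = mex{1,0} = 2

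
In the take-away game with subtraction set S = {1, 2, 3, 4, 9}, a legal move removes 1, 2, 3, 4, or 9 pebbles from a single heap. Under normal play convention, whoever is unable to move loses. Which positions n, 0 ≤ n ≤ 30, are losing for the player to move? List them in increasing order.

n :  0  1  2  3  4  5  6  7  8  9 10 11 12 13 14 15 16 17 18 19 20 21 22 23 24 25 26 27 28 29 30
G :  0  1  2  3  4  0  1  2  3  4  0  1  2  3  4  0  1  2  3  4  0  1  2  3  4  0  1  2  3  4  0
P-positions are exactly the n with G(n) = 0.

0, 5, 10, 15, 20, 25, 30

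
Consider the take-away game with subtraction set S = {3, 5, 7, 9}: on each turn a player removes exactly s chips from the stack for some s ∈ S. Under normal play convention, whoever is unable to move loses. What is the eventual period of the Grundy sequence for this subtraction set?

n :  0  1  2  3  4  5  6  7  8  9 10 11 12 13 14 15 16 17 18 19 20 21 22 23 24 25
G :  0  0  0  1  1  1  2  2  2  3  3  3  0  0  0  1  1  1  2  2  2  3  3  3  0  0
G(n+12) = G(n) holds for n = 0,…,8 (a full window of length max(S) = 9), so the sequence is purely periodic with period 12.

12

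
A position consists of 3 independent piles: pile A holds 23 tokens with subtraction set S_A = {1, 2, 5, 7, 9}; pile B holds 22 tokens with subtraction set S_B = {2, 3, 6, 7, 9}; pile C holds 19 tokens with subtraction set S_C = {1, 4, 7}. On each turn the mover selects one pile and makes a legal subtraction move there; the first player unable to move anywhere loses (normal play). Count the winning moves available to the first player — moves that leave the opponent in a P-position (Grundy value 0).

Pile A, S = {1, 2, 5, 7, 9}:
n :  0  1  2  3  4  5  6  7  8  9 10 11 12 13 14 15 16 17 18 19 20 21 22 23
G :  0  1  2  0  1  2  0  1  2  3  4  5  3  4  0  1  2  0  1  2  0  1  2  3
G_A(23) = 3.
Pile B, S = {2, 3, 6, 7, 9}:
G(0) = 0
G(1) = mex{} = 0
G(2) = mex{0} = 1
G(3) = mex{0,0} = 1
G(4) = mex{1,0} = 2
G(5) = mex{1,1} = 0
G(6) = mex{2,1,0} = 3
G(7) = mex{0,2,0,0} = 1
G(8) = mex{3,0,1,0} = 2
G(9) = mex{1,3,1,1,0} = 2
G(10) = mex{2,1,2,1,0} = 3
G(11) = mex{2,2,0,2,1} = 3
G(12) = mex{3,2,3,0,1} = 4
G(13) = mex{3,3,1,3,2} = 0
G(14) = mex{4,3,2,1,0} = 5
G(15) = mex{0,4,2,2,3} = 1
G(16) = mex{5,0,3,2,1} = 4
G(17) = mex{1,5,3,3,2} = 0
G(18) = mex{4,1,4,3,2} = 0
G(19) = mex{0,4,0,4,3} = 1
G(20) = mex{0,0,5,0,3} = 1
G(21) = mex{1,0,1,5,4} = 2
G(22) = mex{1,1,4,1,0} = 2
G_B(22) = 2.
Pile C, S = {1, 4, 7}:
G(0) = 0
G(1) = mex{0} = 1
G(2) = mex{1} = 0
G(3) = mex{0} = 1
G(4) = mex{1,0} = 2
G(5) = mex{2,1} = 0
G(6) = mex{0,0} = 1
G(7) = mex{1,1,0} = 2
G(8) = mex{2,2,1} = 0
G(9) = mex{0,0,0} = 1
G(10) = mex{1,1,1} = 0
G(11) = mex{0,2,2} = 1
G(12) = mex{1,0,0} = 2
G(13) = mex{2,1,1} = 0
G(14) = mex{0,0,2} = 1
G(15) = mex{1,1,0} = 2
G(16) = mex{2,2,1} = 0
G(17) = mex{0,0,0} = 1
G(18) = mex{1,1,1} = 0
G(19) = mex{0,2,2} = 1
G_C(19) = 1.
Combined Grundy value = 3 ⊕ 2 ⊕ 1 = 0.
A winning move leaves total XOR = 0, i.e. changes one component's Grundy value g to g ⊕ X where X is the current total.
Pile A: target g' = 3⊕0 = 3, but every legal move changes the Grundy value (mex property), so 0 moves.
Pile B: target g' = 2⊕0 = 2, but every legal move changes the Grundy value (mex property), so 0 moves.
Pile C: target g' = 1⊕0 = 1, but every legal move changes the Grundy value (mex property), so 0 moves.

0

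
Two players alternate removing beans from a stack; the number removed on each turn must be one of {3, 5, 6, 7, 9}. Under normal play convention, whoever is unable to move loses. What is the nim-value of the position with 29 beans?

G(0) = 0
G(1) = mex{} = 0
G(2) = mex{} = 0
G(3) = mex{0} = 1
G(4) = mex{0} = 1
G(5) = mex{0,0} = 1
G(6) = mex{1,0,0} = 2
G(7) = mex{1,0,0,0} = 2
G(8) = mex{1,1,0,0} = 2
G(9) = mex{2,1,1,0,0} = 3
G(10) = mex{2,1,1,1,0} = 3
G(11) = mex{2,2,1,1,0} = 3
G(12) = mex{3,2,2,1,1} = 0
G(13) = mex{3,2,2,2,1} = 0
G(14) = mex{3,3,2,2,1} = 0
G(15) = mex{0,3,3,2,2} = 1
G(16) = mex{0,3,3,3,2} = 1
G(17) = mex{0,0,3,3,2} = 1
G(18) = mex{1,0,0,3,3} = 2
G(19) = mex{1,0,0,0,3} = 2
G(20) = mex{1,1,0,0,3} = 2
G(21) = mex{2,1,1,0,0} = 3
G(22) = mex{2,1,1,1,0} = 3
G(23) = mex{2,2,1,1,0} = 3
G(24) = mex{3,2,2,1,1} = 0
G(25) = mex{3,2,2,2,1} = 0
G(26) = mex{3,3,2,2,1} = 0
G(27) = mex{0,3,3,2,2} = 1
G(28) = mex{0,3,3,3,2} = 1
G(29) = mex{0,0,3,3,2} = 1

1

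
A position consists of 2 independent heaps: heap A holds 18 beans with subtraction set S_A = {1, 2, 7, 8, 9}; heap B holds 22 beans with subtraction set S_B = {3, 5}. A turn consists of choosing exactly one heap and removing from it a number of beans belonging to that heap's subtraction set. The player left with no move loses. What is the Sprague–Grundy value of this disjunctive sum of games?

0

Heap A, S = {1, 2, 7, 8, 9}:
n :  0  1  2  3  4  5  6  7  8  9 10 11 12 13 14 15 16 17 18
G :  0  1  2  0  1  2  0  1  2  3  4  5  3  4  5  3  0  1  2
G_A(18) = 2.
Heap B, S = {3, 5}:
n :  0  1  2  3  4  5  6  7  8  9 10 11 12 13 14 15 16 17 18 19 20 21 22
G :  0  0  0  1  1  1  2  2  0  0  0  1  1  1  2  2  0  0  0  1  1  1  2
G_B(22) = 2.
Combined Grundy value = 2 ⊕ 2 = 0.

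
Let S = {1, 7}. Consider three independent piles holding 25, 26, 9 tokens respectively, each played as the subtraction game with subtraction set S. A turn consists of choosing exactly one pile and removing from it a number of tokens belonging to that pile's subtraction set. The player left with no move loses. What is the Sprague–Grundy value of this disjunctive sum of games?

0

All piles use S = {1, 7}:
G(0) = 0
G(1) = mex{0} = 1
G(2) = mex{1} = 0
G(3) = mex{0} = 1
G(4) = mex{1} = 0
G(5) = mex{0} = 1
G(6) = mex{1} = 0
G(7) = mex{0,0} = 1
G(8) = mex{1,1} = 0
G(9) = mex{0,0} = 1
G(10) = mex{1,1} = 0
G(11) = mex{0,0} = 1
G(12) = mex{1,1} = 0
G(13) = mex{0,0} = 1
G(14) = mex{1,1} = 0
G(15) = mex{0,0} = 1
G(16) = mex{1,1} = 0
G(17) = mex{0,0} = 1
G(18) = mex{1,1} = 0
G(19) = mex{0,0} = 1
G(20) = mex{1,1} = 0
G(21) = mex{0,0} = 1
G(22) = mex{1,1} = 0
G(23) = mex{0,0} = 1
G(24) = mex{1,1} = 0
G(25) = mex{0,0} = 1
G(26) = mex{1,1} = 0
Pile A: G(25) = 1.
Pile B: G(26) = 0.
Pile C: G(9) = 1.
Combined Grundy value = 1 ⊕ 0 ⊕ 1 = 0.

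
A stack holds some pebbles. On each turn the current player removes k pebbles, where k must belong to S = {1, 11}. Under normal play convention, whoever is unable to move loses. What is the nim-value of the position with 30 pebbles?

0

G(0) = 0
G(1) = mex{0} = 1
G(2) = mex{1} = 0
G(3) = mex{0} = 1
G(4) = mex{1} = 0
G(5) = mex{0} = 1
G(6) = mex{1} = 0
G(7) = mex{0} = 1
G(8) = mex{1} = 0
G(9) = mex{0} = 1
G(10) = mex{1} = 0
G(11) = mex{0,0} = 1
G(12) = mex{1,1} = 0
G(13) = mex{0,0} = 1
G(14) = mex{1,1} = 0
G(15) = mex{0,0} = 1
G(16) = mex{1,1} = 0
G(17) = mex{0,0} = 1
G(18) = mex{1,1} = 0
G(19) = mex{0,0} = 1
G(20) = mex{1,1} = 0
G(21) = mex{0,0} = 1
G(22) = mex{1,1} = 0
G(23) = mex{0,0} = 1
G(24) = mex{1,1} = 0
G(25) = mex{0,0} = 1
G(26) = mex{1,1} = 0
G(27) = mex{0,0} = 1
G(28) = mex{1,1} = 0
G(29) = mex{0,0} = 1
G(30) = mex{1,1} = 0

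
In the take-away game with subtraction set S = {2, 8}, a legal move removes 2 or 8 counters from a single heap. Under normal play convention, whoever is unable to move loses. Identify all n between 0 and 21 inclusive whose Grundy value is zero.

0, 1, 4, 5, 10, 11, 14, 15, 20, 21

G(0) = 0
G(1) = mex{} = 0
G(2) = mex{0} = 1
G(3) = mex{0} = 1
G(4) = mex{1} = 0
G(5) = mex{1} = 0
G(6) = mex{0} = 1
G(7) = mex{0} = 1
G(8) = mex{1,0} = 2
G(9) = mex{1,0} = 2
G(10) = mex{2,1} = 0
G(11) = mex{2,1} = 0
G(12) = mex{0,0} = 1
G(13) = mex{0,0} = 1
G(14) = mex{1,1} = 0
G(15) = mex{1,1} = 0
G(16) = mex{0,2} = 1
G(17) = mex{0,2} = 1
G(18) = mex{1,0} = 2
G(19) = mex{1,0} = 2
G(20) = mex{2,1} = 0
G(21) = mex{2,1} = 0
P-positions are exactly the n with G(n) = 0.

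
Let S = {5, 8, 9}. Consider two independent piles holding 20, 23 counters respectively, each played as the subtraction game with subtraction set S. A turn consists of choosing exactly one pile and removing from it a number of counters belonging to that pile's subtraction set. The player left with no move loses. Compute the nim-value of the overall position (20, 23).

All piles use S = {5, 8, 9}:
G(0) = 0
G(1) = mex{} = 0
G(2) = mex{} = 0
G(3) = mex{} = 0
G(4) = mex{} = 0
G(5) = mex{0} = 1
G(6) = mex{0} = 1
G(7) = mex{0} = 1
G(8) = mex{0,0} = 1
G(9) = mex{0,0,0} = 1
G(10) = mex{1,0,0} = 2
G(11) = mex{1,0,0} = 2
G(12) = mex{1,0,0} = 2
G(13) = mex{1,1,0} = 2
G(14) = mex{1,1,1} = 0
G(15) = mex{2,1,1} = 0
G(16) = mex{2,1,1} = 0
G(17) = mex{2,1,1} = 0
G(18) = mex{2,2,1} = 0
G(19) = mex{0,2,2} = 1
G(20) = mex{0,2,2} = 1
G(21) = mex{0,2,2} = 1
G(22) = mex{0,0,2} = 1
G(23) = mex{0,0,0} = 1
Pile A: G(20) = 1.
Pile B: G(23) = 1.
Combined Grundy value = 1 ⊕ 1 = 0.

0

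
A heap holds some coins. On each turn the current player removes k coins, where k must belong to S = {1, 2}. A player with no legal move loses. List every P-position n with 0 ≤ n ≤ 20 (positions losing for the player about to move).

G(0) = 0
G(1) = mex{0} = 1
G(2) = mex{1,0} = 2
G(3) = mex{2,1} = 0
G(4) = mex{0,2} = 1
G(5) = mex{1,0} = 2
G(6) = mex{2,1} = 0
G(7) = mex{0,2} = 1
G(8) = mex{1,0} = 2
G(9) = mex{2,1} = 0
G(10) = mex{0,2} = 1
G(11) = mex{1,0} = 2
G(12) = mex{2,1} = 0
G(13) = mex{0,2} = 1
G(14) = mex{1,0} = 2
G(15) = mex{2,1} = 0
G(16) = mex{0,2} = 1
G(17) = mex{1,0} = 2
G(18) = mex{2,1} = 0
G(19) = mex{0,2} = 1
G(20) = mex{1,0} = 2
P-positions are exactly the n with G(n) = 0.

0, 3, 6, 9, 12, 15, 18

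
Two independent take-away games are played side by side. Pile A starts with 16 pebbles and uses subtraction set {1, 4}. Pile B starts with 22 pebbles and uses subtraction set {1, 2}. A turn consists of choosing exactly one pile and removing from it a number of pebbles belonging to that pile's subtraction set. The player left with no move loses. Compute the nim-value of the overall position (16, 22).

Pile A, S = {1, 4}:
n :  0  1  2  3  4  5  6  7  8  9 10 11 12 13 14 15 16
G :  0  1  0  1  2  0  1  0  1  2  0  1  0  1  2  0  1
G_A(16) = 1.
Pile B, S = {1, 2}:
G(0) = 0
G(1) = mex{0} = 1
G(2) = mex{1,0} = 2
G(3) = mex{2,1} = 0
G(4) = mex{0,2} = 1
G(5) = mex{1,0} = 2
G(6) = mex{2,1} = 0
G(7) = mex{0,2} = 1
G(8) = mex{1,0} = 2
G(9) = mex{2,1} = 0
G(10) = mex{0,2} = 1
G(11) = mex{1,0} = 2
G(12) = mex{2,1} = 0
G(13) = mex{0,2} = 1
G(14) = mex{1,0} = 2
G(15) = mex{2,1} = 0
G(16) = mex{0,2} = 1
G(17) = mex{1,0} = 2
G(18) = mex{2,1} = 0
G(19) = mex{0,2} = 1
G(20) = mex{1,0} = 2
G(21) = mex{2,1} = 0
G(22) = mex{0,2} = 1
G_B(22) = 1.
Combined Grundy value = 1 ⊕ 1 = 0.

0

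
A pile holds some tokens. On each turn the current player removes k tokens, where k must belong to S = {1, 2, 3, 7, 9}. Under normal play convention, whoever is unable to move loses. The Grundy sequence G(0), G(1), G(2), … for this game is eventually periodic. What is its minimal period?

4

G(0) = 0
G(1) = mex{0} = 1
G(2) = mex{1,0} = 2
G(3) = mex{2,1,0} = 3
G(4) = mex{3,2,1} = 0
G(5) = mex{0,3,2} = 1
G(6) = mex{1,0,3} = 2
G(7) = mex{2,1,0,0} = 3
G(8) = mex{3,2,1,1} = 0
G(9) = mex{0,3,2,2,0} = 1
G(10) = mex{1,0,3,3,1} = 2
G(11) = mex{2,1,0,0,2} = 3
G(12) = mex{3,2,1,1,3} = 0
G(13) = mex{0,3,2,2,0} = 1
G(14) = mex{1,0,3,3,1} = 2
G(n+4) = G(n) holds for n = 0,…,8 (a full window of length max(S) = 9), so the sequence is purely periodic with period 4.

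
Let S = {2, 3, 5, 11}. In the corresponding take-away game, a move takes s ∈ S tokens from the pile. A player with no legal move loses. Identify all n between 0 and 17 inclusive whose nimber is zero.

0, 1, 7, 8, 14, 15

G(0) = 0
G(1) = mex{} = 0
G(2) = mex{0} = 1
G(3) = mex{0,0} = 1
G(4) = mex{1,0} = 2
G(5) = mex{1,1,0} = 2
G(6) = mex{2,1,0} = 3
G(7) = mex{2,2,1} = 0
G(8) = mex{3,2,1} = 0
G(9) = mex{0,3,2} = 1
G(10) = mex{0,0,2} = 1
G(11) = mex{1,0,3,0} = 2
G(12) = mex{1,1,0,0} = 2
G(13) = mex{2,1,0,1} = 3
G(14) = mex{2,2,1,1} = 0
G(15) = mex{3,2,1,2} = 0
G(16) = mex{0,3,2,2} = 1
G(17) = mex{0,0,2,3} = 1
P-positions are exactly the n with G(n) = 0.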